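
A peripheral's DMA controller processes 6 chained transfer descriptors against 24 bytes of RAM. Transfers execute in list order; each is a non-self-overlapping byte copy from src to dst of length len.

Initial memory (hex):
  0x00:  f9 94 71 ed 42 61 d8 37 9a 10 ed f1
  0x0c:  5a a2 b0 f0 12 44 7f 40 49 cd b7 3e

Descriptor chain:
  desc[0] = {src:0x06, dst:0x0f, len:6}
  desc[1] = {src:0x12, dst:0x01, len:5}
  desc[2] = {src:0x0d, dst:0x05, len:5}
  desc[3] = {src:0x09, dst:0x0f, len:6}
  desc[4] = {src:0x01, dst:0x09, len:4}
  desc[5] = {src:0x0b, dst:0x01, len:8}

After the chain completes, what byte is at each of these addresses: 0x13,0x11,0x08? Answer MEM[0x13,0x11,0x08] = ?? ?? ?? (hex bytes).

MEM[0x13,0x11,0x08] = a2 f1 5a

[0] 0x06->0x0f len=6 : d8 37 9a 10 ed f1
[1] 0x12->0x01 len=5 : 10 ed f1 cd b7
[2] 0x0d->0x05 len=5 : a2 b0 d8 37 9a
[3] 0x09->0x0f len=6 : 9a ed f1 5a a2 b0
[4] 0x01->0x09 len=4 : 10 ed f1 cd
[5] 0x0b->0x01 len=8 : f1 cd a2 b0 9a ed f1 5a
query mem[0x13]=0xa2, mem[0x11]=0xf1, mem[0x08]=0x5a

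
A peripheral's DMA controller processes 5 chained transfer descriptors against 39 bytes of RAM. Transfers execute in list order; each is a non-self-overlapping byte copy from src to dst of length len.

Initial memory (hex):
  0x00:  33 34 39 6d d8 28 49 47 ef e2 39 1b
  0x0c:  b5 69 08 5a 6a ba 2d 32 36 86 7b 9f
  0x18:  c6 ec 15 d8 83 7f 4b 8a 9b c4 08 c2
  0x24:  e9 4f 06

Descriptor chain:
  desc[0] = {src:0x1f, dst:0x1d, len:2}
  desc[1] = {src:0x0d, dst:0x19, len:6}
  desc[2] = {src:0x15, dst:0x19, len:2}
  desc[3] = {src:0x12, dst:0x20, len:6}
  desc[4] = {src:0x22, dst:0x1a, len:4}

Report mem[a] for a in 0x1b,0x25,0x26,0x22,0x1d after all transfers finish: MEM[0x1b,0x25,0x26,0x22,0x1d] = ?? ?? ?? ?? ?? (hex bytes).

D0: mem[0x1d..0x1e] <- [8a 9b]
D1: mem[0x19..0x1e] <- [69 08 5a 6a ba 2d]
D2: mem[0x19..0x1a] <- [86 7b]
D3: mem[0x20..0x25] <- [2d 32 36 86 7b 9f]
D4: mem[0x1a..0x1d] <- [36 86 7b 9f]
query mem[0x1b]=0x86, mem[0x25]=0x9f, mem[0x26]=0x06, mem[0x22]=0x36, mem[0x1d]=0x9f

MEM[0x1b,0x25,0x26,0x22,0x1d] = 86 9f 06 36 9f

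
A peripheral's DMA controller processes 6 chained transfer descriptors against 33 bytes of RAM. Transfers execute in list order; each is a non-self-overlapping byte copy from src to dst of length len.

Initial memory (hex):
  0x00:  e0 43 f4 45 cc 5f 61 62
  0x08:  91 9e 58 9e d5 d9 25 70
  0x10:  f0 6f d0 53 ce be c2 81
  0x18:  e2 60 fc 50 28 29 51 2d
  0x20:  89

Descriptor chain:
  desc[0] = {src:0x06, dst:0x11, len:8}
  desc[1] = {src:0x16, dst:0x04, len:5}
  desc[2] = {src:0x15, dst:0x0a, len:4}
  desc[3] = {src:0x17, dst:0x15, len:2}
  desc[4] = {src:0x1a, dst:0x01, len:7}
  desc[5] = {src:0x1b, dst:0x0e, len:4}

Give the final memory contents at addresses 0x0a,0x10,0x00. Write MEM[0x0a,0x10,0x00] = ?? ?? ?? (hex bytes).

MEM[0x0a,0x10,0x00] = 58 29 e0

D0: mem[0x11..0x18] <- [61 62 91 9e 58 9e d5 d9]
D1: mem[0x04..0x08] <- [9e d5 d9 60 fc]
D2: mem[0x0a..0x0d] <- [58 9e d5 d9]
D3: mem[0x15..0x16] <- [d5 d9]
D4: mem[0x01..0x07] <- [fc 50 28 29 51 2d 89]
D5: mem[0x0e..0x11] <- [50 28 29 51]
query mem[0x0a]=0x58, mem[0x10]=0x29, mem[0x00]=0xe0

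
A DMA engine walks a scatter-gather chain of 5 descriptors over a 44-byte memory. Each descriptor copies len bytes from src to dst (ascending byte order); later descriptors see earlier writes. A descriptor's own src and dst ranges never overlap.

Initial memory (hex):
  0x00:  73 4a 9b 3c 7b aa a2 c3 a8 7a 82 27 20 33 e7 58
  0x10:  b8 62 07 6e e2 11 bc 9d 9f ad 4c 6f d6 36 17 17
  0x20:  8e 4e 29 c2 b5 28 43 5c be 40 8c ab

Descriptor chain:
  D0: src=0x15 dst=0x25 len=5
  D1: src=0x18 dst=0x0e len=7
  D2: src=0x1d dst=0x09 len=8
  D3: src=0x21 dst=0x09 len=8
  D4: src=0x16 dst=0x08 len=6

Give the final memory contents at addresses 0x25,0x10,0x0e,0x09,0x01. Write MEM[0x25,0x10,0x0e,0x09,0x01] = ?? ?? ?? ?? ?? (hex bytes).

MEM[0x25,0x10,0x0e,0x09,0x01] = 11 9f bc 9d 4a

[0] 0x15->0x25 len=5 : 11 bc 9d 9f ad
[1] 0x18->0x0e len=7 : 9f ad 4c 6f d6 36 17
[2] 0x1d->0x09 len=8 : 36 17 17 8e 4e 29 c2 b5
[3] 0x21->0x09 len=8 : 4e 29 c2 b5 11 bc 9d 9f
[4] 0x16->0x08 len=6 : bc 9d 9f ad 4c 6f
query mem[0x25]=0x11, mem[0x10]=0x9f, mem[0x0e]=0xbc, mem[0x09]=0x9d, mem[0x01]=0x4a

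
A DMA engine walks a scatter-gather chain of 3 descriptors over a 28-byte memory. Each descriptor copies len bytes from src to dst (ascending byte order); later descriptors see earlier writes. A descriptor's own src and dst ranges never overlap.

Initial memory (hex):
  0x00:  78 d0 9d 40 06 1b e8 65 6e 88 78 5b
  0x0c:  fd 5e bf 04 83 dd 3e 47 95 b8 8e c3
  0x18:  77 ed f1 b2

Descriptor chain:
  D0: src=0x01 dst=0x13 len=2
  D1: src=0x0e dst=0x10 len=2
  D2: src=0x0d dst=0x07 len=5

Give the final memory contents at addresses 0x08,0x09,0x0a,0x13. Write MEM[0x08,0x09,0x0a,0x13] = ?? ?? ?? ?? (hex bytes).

[0] 0x01->0x13 len=2 : d0 9d
[1] 0x0e->0x10 len=2 : bf 04
[2] 0x0d->0x07 len=5 : 5e bf 04 bf 04
query mem[0x08]=0xbf, mem[0x09]=0x04, mem[0x0a]=0xbf, mem[0x13]=0xd0

MEM[0x08,0x09,0x0a,0x13] = bf 04 bf d0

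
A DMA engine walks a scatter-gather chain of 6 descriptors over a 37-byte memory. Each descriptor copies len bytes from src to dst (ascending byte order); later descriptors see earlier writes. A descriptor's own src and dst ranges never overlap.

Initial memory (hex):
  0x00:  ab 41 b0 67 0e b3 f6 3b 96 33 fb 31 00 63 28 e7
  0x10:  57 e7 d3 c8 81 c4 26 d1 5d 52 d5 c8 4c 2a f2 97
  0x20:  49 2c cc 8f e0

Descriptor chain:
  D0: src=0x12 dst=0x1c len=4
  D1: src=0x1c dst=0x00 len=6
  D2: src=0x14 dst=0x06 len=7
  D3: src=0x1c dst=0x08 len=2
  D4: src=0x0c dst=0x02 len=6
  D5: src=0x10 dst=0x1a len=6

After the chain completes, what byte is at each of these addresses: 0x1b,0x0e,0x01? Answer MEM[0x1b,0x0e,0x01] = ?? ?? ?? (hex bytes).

  after D0: wrote 4B at 0x1c = d3c881c4
  after D1: wrote 6B at 0x00 = d3c881c4492c
  after D2: wrote 7B at 0x06 = 81c426d15d52d5
  after D3: wrote 2B at 0x08 = d3c8
  after D4: wrote 6B at 0x02 = d56328e757e7
  after D5: wrote 6B at 0x1a = 57e7d3c881c4
query mem[0x1b]=0xe7, mem[0x0e]=0x28, mem[0x01]=0xc8

MEM[0x1b,0x0e,0x01] = e7 28 c8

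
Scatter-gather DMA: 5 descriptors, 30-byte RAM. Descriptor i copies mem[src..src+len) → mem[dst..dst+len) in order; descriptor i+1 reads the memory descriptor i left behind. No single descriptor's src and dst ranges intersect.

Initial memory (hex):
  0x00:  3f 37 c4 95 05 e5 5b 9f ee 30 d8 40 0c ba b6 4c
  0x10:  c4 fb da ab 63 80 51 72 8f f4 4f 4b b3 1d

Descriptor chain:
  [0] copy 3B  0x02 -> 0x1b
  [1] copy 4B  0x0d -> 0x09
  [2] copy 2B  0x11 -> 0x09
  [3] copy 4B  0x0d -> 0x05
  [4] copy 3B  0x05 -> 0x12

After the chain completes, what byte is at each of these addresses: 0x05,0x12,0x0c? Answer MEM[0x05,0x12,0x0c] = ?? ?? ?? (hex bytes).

#0 dst[0x1b+3] := {0xc4,0x95,0x05}
#1 dst[0x09+4] := {0xba,0xb6,0x4c,0xc4}
#2 dst[0x09+2] := {0xfb,0xda}
#3 dst[0x05+4] := {0xba,0xb6,0x4c,0xc4}
#4 dst[0x12+3] := {0xba,0xb6,0x4c}
query mem[0x05]=0xba, mem[0x12]=0xba, mem[0x0c]=0xc4

MEM[0x05,0x12,0x0c] = ba ba c4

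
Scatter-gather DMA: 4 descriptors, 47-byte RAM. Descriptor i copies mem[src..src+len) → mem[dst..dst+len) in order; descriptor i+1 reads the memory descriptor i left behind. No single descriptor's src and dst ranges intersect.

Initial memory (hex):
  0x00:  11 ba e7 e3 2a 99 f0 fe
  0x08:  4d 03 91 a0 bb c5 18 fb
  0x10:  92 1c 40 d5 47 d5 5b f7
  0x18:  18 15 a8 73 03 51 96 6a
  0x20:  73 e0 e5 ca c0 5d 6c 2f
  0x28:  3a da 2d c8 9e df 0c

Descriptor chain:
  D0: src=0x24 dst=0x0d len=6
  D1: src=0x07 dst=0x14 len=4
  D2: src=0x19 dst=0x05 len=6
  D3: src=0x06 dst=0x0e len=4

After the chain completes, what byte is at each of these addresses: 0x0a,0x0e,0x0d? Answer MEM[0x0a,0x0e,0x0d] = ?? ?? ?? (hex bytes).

  after D0: wrote 6B at 0x0d = c05d6c2f3ada
  after D1: wrote 4B at 0x14 = fe4d0391
  after D2: wrote 6B at 0x05 = 15a873035196
  after D3: wrote 4B at 0x0e = a8730351
query mem[0x0a]=0x96, mem[0x0e]=0xa8, mem[0x0d]=0xc0

MEM[0x0a,0x0e,0x0d] = 96 a8 c0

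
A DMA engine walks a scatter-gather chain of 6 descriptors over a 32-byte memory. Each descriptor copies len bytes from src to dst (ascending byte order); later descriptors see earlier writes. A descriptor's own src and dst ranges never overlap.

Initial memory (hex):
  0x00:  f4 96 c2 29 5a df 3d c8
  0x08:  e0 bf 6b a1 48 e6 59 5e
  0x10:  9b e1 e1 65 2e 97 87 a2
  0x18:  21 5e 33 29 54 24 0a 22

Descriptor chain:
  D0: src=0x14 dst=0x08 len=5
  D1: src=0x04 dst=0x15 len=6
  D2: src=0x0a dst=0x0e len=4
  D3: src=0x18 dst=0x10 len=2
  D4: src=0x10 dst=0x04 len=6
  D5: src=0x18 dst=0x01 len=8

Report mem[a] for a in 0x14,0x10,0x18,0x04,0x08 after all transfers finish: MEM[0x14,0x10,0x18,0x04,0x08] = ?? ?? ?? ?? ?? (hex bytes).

[0] 0x14->0x08 len=5 : 2e 97 87 a2 21
[1] 0x04->0x15 len=6 : 5a df 3d c8 2e 97
[2] 0x0a->0x0e len=4 : 87 a2 21 e6
[3] 0x18->0x10 len=2 : c8 2e
[4] 0x10->0x04 len=6 : c8 2e e1 65 2e 5a
[5] 0x18->0x01 len=8 : c8 2e 97 29 54 24 0a 22
query mem[0x14]=0x2e, mem[0x10]=0xc8, mem[0x18]=0xc8, mem[0x04]=0x29, mem[0x08]=0x22

MEM[0x14,0x10,0x18,0x04,0x08] = 2e c8 c8 29 22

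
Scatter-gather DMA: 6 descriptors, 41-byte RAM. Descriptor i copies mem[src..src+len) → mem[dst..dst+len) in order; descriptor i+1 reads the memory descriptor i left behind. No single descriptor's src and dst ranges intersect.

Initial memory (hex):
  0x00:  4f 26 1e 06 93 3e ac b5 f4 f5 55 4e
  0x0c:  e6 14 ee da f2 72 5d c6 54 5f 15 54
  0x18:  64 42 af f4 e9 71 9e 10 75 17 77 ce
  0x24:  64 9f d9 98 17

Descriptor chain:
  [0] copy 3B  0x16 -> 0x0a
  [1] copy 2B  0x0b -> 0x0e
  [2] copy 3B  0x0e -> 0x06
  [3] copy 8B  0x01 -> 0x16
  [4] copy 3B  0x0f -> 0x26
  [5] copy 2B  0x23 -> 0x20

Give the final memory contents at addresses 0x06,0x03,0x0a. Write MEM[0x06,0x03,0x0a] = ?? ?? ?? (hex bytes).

MEM[0x06,0x03,0x0a] = 54 06 15

D0: mem[0x0a..0x0c] <- [15 54 64]
D1: mem[0x0e..0x0f] <- [54 64]
D2: mem[0x06..0x08] <- [54 64 f2]
D3: mem[0x16..0x1d] <- [26 1e 06 93 3e 54 64 f2]
D4: mem[0x26..0x28] <- [64 f2 72]
D5: mem[0x20..0x21] <- [ce 64]
query mem[0x06]=0x54, mem[0x03]=0x06, mem[0x0a]=0x15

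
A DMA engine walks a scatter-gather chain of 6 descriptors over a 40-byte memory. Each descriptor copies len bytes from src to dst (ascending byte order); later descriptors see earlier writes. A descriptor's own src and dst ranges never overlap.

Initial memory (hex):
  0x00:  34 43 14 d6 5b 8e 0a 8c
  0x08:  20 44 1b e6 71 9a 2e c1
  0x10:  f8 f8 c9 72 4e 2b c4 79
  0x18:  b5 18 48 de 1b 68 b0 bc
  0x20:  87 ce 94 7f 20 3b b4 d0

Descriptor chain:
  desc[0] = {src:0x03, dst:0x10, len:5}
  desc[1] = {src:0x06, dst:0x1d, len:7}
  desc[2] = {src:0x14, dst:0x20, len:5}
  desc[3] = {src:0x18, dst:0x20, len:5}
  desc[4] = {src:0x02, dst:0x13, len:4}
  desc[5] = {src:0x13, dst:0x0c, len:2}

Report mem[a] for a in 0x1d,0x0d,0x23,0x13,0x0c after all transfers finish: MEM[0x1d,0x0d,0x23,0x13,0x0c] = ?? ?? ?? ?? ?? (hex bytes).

MEM[0x1d,0x0d,0x23,0x13,0x0c] = 0a d6 de 14 14

  after D0: wrote 5B at 0x10 = d65b8e0a8c
  after D1: wrote 7B at 0x1d = 0a8c20441be671
  after D2: wrote 5B at 0x20 = 8c2bc479b5
  after D3: wrote 5B at 0x20 = b51848de1b
  after D4: wrote 4B at 0x13 = 14d65b8e
  after D5: wrote 2B at 0x0c = 14d6
query mem[0x1d]=0x0a, mem[0x0d]=0xd6, mem[0x23]=0xde, mem[0x13]=0x14, mem[0x0c]=0x14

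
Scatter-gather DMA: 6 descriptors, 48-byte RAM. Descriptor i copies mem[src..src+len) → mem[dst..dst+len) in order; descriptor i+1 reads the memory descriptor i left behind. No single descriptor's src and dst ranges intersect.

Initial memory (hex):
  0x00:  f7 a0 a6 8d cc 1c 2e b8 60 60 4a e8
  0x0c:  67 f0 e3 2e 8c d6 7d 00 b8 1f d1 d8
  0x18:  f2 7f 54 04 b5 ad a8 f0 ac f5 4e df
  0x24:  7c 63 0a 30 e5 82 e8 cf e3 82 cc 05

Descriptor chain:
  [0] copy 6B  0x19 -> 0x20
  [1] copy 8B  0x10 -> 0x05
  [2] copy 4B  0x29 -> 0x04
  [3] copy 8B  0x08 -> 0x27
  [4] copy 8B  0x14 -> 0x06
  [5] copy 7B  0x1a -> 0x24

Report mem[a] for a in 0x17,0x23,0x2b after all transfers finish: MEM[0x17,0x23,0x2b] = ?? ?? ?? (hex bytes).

D0: mem[0x20..0x25] <- [7f 54 04 b5 ad a8]
D1: mem[0x05..0x0c] <- [8c d6 7d 00 b8 1f d1 d8]
D2: mem[0x04..0x07] <- [82 e8 cf e3]
D3: mem[0x27..0x2e] <- [00 b8 1f d1 d8 f0 e3 2e]
D4: mem[0x06..0x0d] <- [b8 1f d1 d8 f2 7f 54 04]
D5: mem[0x24..0x2a] <- [54 04 b5 ad a8 f0 7f]
query mem[0x17]=0xd8, mem[0x23]=0xb5, mem[0x2b]=0xd8

MEM[0x17,0x23,0x2b] = d8 b5 d8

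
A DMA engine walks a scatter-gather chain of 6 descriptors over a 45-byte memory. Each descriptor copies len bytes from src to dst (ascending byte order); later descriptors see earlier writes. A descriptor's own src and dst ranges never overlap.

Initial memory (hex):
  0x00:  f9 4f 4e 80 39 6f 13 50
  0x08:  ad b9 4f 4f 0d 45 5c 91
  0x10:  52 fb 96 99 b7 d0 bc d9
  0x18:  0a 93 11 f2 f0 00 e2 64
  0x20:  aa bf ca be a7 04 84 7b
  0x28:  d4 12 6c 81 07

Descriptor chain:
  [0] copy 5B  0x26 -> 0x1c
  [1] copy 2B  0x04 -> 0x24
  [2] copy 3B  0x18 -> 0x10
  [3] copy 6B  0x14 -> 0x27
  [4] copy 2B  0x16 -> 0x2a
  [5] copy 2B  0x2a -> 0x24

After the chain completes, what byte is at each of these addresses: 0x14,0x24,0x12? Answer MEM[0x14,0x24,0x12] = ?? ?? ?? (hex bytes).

D0: mem[0x1c..0x20] <- [84 7b d4 12 6c]
D1: mem[0x24..0x25] <- [39 6f]
D2: mem[0x10..0x12] <- [0a 93 11]
D3: mem[0x27..0x2c] <- [b7 d0 bc d9 0a 93]
D4: mem[0x2a..0x2b] <- [bc d9]
D5: mem[0x24..0x25] <- [bc d9]
query mem[0x14]=0xb7, mem[0x24]=0xbc, mem[0x12]=0x11

MEM[0x14,0x24,0x12] = b7 bc 11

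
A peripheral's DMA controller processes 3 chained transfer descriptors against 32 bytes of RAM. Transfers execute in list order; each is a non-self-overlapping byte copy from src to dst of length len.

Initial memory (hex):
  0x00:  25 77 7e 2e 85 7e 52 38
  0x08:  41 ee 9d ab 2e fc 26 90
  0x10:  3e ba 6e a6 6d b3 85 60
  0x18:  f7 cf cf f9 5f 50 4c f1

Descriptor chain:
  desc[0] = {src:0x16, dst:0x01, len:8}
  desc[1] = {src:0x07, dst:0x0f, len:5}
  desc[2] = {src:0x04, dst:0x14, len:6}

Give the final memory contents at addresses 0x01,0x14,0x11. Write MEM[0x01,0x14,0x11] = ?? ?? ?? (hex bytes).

D0: mem[0x01..0x08] <- [85 60 f7 cf cf f9 5f 50]
D1: mem[0x0f..0x13] <- [5f 50 ee 9d ab]
D2: mem[0x14..0x19] <- [cf cf f9 5f 50 ee]
query mem[0x01]=0x85, mem[0x14]=0xcf, mem[0x11]=0xee

MEM[0x01,0x14,0x11] = 85 cf ee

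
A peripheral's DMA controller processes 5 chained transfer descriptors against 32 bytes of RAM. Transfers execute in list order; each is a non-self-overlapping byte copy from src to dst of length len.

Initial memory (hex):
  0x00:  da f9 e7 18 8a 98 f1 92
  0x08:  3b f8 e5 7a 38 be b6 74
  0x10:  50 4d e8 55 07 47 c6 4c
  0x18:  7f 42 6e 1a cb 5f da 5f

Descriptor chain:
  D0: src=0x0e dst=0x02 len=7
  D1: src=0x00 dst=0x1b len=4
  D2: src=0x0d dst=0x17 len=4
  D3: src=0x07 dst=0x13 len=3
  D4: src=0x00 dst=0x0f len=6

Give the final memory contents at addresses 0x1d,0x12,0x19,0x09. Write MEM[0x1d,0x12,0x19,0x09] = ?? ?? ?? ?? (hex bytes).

MEM[0x1d,0x12,0x19,0x09] = b6 74 74 f8

D0: mem[0x02..0x08] <- [b6 74 50 4d e8 55 07]
D1: mem[0x1b..0x1e] <- [da f9 b6 74]
D2: mem[0x17..0x1a] <- [be b6 74 50]
D3: mem[0x13..0x15] <- [55 07 f8]
D4: mem[0x0f..0x14] <- [da f9 b6 74 50 4d]
query mem[0x1d]=0xb6, mem[0x12]=0x74, mem[0x19]=0x74, mem[0x09]=0xf8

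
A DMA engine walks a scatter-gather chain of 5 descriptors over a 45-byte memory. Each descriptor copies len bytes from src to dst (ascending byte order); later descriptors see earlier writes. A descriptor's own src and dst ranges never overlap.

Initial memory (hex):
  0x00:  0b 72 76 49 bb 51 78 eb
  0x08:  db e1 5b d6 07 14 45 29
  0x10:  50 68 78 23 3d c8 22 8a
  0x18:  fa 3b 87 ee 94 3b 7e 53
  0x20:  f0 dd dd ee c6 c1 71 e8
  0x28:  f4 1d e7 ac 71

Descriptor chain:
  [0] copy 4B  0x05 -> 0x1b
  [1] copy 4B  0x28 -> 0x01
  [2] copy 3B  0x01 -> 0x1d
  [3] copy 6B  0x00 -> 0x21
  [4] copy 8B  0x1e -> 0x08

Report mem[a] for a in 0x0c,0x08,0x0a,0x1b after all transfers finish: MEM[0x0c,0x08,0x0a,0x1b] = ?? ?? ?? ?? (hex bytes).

MEM[0x0c,0x08,0x0a,0x1b] = f4 1d f0 51

[0] 0x05->0x1b len=4 : 51 78 eb db
[1] 0x28->0x01 len=4 : f4 1d e7 ac
[2] 0x01->0x1d len=3 : f4 1d e7
[3] 0x00->0x21 len=6 : 0b f4 1d e7 ac 51
[4] 0x1e->0x08 len=8 : 1d e7 f0 0b f4 1d e7 ac
query mem[0x0c]=0xf4, mem[0x08]=0x1d, mem[0x0a]=0xf0, mem[0x1b]=0x51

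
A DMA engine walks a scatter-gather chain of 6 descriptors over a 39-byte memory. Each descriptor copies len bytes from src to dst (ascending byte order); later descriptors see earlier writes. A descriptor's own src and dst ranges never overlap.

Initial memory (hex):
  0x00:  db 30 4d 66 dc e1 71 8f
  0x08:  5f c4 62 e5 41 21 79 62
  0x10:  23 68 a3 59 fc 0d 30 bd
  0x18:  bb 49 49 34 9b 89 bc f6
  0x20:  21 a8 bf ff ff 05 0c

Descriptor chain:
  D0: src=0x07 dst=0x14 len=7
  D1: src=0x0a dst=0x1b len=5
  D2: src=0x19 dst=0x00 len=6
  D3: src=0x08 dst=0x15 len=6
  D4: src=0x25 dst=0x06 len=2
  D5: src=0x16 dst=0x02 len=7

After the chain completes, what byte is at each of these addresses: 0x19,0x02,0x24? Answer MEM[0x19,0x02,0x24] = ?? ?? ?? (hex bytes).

MEM[0x19,0x02,0x24] = 41 c4 ff

[0] 0x07->0x14 len=7 : 8f 5f c4 62 e5 41 21
[1] 0x0a->0x1b len=5 : 62 e5 41 21 79
[2] 0x19->0x00 len=6 : 41 21 62 e5 41 21
[3] 0x08->0x15 len=6 : 5f c4 62 e5 41 21
[4] 0x25->0x06 len=2 : 05 0c
[5] 0x16->0x02 len=7 : c4 62 e5 41 21 62 e5
query mem[0x19]=0x41, mem[0x02]=0xc4, mem[0x24]=0xff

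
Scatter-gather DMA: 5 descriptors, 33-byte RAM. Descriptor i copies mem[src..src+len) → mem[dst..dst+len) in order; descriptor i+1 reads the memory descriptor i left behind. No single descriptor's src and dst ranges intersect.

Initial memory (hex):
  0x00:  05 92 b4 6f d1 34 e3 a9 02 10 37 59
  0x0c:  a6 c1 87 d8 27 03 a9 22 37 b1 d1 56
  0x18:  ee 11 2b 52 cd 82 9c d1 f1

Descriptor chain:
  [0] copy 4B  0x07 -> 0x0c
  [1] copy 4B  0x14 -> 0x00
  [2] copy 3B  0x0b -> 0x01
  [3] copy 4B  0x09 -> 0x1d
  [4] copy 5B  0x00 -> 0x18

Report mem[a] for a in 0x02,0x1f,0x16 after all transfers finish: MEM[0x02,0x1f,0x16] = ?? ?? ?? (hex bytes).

#0 dst[0x0c+4] := {0xa9,0x02,0x10,0x37}
#1 dst[0x00+4] := {0x37,0xb1,0xd1,0x56}
#2 dst[0x01+3] := {0x59,0xa9,0x02}
#3 dst[0x1d+4] := {0x10,0x37,0x59,0xa9}
#4 dst[0x18+5] := {0x37,0x59,0xa9,0x02,0xd1}
query mem[0x02]=0xa9, mem[0x1f]=0x59, mem[0x16]=0xd1

MEM[0x02,0x1f,0x16] = a9 59 d1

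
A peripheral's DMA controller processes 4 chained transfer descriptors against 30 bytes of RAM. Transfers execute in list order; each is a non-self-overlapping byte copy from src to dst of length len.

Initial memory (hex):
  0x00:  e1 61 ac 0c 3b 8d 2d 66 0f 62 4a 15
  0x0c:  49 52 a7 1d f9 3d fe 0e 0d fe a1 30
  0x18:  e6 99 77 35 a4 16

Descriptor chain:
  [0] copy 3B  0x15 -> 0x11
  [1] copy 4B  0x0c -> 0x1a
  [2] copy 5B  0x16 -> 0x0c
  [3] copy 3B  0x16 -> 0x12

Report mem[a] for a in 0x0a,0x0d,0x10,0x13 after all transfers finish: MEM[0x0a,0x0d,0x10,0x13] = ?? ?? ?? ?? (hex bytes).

#0 dst[0x11+3] := {0xfe,0xa1,0x30}
#1 dst[0x1a+4] := {0x49,0x52,0xa7,0x1d}
#2 dst[0x0c+5] := {0xa1,0x30,0xe6,0x99,0x49}
#3 dst[0x12+3] := {0xa1,0x30,0xe6}
query mem[0x0a]=0x4a, mem[0x0d]=0x30, mem[0x10]=0x49, mem[0x13]=0x30

MEM[0x0a,0x0d,0x10,0x13] = 4a 30 49 30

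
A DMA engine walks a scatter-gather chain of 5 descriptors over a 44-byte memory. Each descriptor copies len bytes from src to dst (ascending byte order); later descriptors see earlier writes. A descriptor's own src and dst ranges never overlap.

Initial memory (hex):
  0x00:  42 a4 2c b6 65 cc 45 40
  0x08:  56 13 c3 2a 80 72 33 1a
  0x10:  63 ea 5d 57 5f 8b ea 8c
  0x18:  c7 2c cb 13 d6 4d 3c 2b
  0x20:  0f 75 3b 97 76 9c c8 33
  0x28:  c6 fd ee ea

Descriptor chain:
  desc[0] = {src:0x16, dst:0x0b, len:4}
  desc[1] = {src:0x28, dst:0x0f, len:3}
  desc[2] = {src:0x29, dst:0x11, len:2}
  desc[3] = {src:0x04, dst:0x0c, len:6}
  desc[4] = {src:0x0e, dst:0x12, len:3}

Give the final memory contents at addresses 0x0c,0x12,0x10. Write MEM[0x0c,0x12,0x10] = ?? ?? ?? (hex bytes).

MEM[0x0c,0x12,0x10] = 65 45 56

  after D0: wrote 4B at 0x0b = ea8cc72c
  after D1: wrote 3B at 0x0f = c6fdee
  after D2: wrote 2B at 0x11 = fdee
  after D3: wrote 6B at 0x0c = 65cc45405613
  after D4: wrote 3B at 0x12 = 454056
query mem[0x0c]=0x65, mem[0x12]=0x45, mem[0x10]=0x56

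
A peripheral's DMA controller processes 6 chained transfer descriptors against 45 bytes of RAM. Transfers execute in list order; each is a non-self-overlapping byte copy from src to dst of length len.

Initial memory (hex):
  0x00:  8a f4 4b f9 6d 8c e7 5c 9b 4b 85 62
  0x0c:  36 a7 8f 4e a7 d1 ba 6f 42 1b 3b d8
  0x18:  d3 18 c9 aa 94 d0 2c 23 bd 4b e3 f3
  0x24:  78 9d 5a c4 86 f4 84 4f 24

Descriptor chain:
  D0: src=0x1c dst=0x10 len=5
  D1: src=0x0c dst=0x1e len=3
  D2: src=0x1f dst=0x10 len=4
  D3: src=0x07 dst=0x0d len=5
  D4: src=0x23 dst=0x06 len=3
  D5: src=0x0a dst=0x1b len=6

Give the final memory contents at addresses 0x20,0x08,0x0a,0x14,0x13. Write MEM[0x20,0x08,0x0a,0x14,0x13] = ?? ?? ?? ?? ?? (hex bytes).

MEM[0x20,0x08,0x0a,0x14,0x13] = 4b 9d 85 bd e3

#0 dst[0x10+5] := {0x94,0xd0,0x2c,0x23,0xbd}
#1 dst[0x1e+3] := {0x36,0xa7,0x8f}
#2 dst[0x10+4] := {0xa7,0x8f,0x4b,0xe3}
#3 dst[0x0d+5] := {0x5c,0x9b,0x4b,0x85,0x62}
#4 dst[0x06+3] := {0xf3,0x78,0x9d}
#5 dst[0x1b+6] := {0x85,0x62,0x36,0x5c,0x9b,0x4b}
query mem[0x20]=0x4b, mem[0x08]=0x9d, mem[0x0a]=0x85, mem[0x14]=0xbd, mem[0x13]=0xe3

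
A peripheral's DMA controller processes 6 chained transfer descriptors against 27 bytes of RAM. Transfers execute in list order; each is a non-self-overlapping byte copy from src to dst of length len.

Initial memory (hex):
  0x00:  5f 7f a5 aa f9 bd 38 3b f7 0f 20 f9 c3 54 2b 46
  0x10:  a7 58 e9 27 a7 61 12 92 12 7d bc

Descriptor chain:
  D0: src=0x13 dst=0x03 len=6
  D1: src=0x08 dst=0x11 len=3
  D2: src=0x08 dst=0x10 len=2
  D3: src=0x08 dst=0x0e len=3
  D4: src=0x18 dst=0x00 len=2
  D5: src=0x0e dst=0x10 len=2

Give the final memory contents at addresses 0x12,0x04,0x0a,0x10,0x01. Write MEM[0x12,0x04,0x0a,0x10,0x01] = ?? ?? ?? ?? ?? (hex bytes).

  after D0: wrote 6B at 0x03 = 27a761129212
  after D1: wrote 3B at 0x11 = 120f20
  after D2: wrote 2B at 0x10 = 120f
  after D3: wrote 3B at 0x0e = 120f20
  after D4: wrote 2B at 0x00 = 127d
  after D5: wrote 2B at 0x10 = 120f
query mem[0x12]=0x0f, mem[0x04]=0xa7, mem[0x0a]=0x20, mem[0x10]=0x12, mem[0x01]=0x7d

MEM[0x12,0x04,0x0a,0x10,0x01] = 0f a7 20 12 7d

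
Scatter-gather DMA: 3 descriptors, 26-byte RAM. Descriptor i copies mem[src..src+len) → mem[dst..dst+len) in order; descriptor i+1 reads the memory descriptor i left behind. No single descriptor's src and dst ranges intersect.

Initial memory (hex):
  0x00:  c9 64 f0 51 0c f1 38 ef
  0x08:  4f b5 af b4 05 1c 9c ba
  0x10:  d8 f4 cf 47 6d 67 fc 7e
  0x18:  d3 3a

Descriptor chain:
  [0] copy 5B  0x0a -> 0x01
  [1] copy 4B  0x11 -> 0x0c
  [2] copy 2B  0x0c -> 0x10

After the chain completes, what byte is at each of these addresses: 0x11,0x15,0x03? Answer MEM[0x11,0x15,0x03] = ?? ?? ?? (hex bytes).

D0: mem[0x01..0x05] <- [af b4 05 1c 9c]
D1: mem[0x0c..0x0f] <- [f4 cf 47 6d]
D2: mem[0x10..0x11] <- [f4 cf]
query mem[0x11]=0xcf, mem[0x15]=0x67, mem[0x03]=0x05

MEM[0x11,0x15,0x03] = cf 67 05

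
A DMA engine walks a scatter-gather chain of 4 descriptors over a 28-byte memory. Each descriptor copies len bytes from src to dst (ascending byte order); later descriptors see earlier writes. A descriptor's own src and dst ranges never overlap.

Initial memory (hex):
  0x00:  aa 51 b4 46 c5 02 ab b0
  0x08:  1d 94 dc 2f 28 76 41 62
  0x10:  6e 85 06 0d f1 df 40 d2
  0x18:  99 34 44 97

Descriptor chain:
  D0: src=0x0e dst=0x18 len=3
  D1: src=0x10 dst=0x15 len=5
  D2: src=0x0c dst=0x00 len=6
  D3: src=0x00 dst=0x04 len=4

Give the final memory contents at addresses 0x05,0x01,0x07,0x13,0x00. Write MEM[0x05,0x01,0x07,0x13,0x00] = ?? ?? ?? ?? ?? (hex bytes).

MEM[0x05,0x01,0x07,0x13,0x00] = 76 76 62 0d 28

D0: mem[0x18..0x1a] <- [41 62 6e]
D1: mem[0x15..0x19] <- [6e 85 06 0d f1]
D2: mem[0x00..0x05] <- [28 76 41 62 6e 85]
D3: mem[0x04..0x07] <- [28 76 41 62]
query mem[0x05]=0x76, mem[0x01]=0x76, mem[0x07]=0x62, mem[0x13]=0x0d, mem[0x00]=0x28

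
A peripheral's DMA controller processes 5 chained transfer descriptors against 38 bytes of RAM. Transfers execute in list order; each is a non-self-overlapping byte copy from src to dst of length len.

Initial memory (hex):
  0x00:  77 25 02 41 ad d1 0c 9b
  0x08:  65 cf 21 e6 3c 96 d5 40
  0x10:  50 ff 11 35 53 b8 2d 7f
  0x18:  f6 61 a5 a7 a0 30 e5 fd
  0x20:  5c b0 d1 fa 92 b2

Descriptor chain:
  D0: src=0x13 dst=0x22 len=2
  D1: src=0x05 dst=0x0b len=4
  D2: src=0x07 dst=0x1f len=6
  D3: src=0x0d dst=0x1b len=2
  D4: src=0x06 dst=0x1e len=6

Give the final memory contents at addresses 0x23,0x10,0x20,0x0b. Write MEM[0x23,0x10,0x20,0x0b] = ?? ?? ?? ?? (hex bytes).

[0] 0x13->0x22 len=2 : 35 53
[1] 0x05->0x0b len=4 : d1 0c 9b 65
[2] 0x07->0x1f len=6 : 9b 65 cf 21 d1 0c
[3] 0x0d->0x1b len=2 : 9b 65
[4] 0x06->0x1e len=6 : 0c 9b 65 cf 21 d1
query mem[0x23]=0xd1, mem[0x10]=0x50, mem[0x20]=0x65, mem[0x0b]=0xd1

MEM[0x23,0x10,0x20,0x0b] = d1 50 65 d1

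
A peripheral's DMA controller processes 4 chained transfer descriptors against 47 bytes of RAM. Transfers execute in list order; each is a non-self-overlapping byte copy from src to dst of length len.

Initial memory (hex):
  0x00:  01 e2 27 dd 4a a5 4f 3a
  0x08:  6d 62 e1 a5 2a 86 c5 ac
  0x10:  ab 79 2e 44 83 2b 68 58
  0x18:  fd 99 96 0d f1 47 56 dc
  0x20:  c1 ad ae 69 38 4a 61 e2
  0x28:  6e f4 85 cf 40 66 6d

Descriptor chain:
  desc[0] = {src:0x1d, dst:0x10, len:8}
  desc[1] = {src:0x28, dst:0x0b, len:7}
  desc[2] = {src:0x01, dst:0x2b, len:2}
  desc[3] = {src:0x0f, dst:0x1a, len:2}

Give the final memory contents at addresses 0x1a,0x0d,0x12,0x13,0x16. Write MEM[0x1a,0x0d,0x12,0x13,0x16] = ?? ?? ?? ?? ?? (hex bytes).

MEM[0x1a,0x0d,0x12,0x13,0x16] = 40 85 dc c1 69

  after D0: wrote 8B at 0x10 = 4756dcc1adae6938
  after D1: wrote 7B at 0x0b = 6ef485cf40666d
  after D2: wrote 2B at 0x2b = e227
  after D3: wrote 2B at 0x1a = 4066
query mem[0x1a]=0x40, mem[0x0d]=0x85, mem[0x12]=0xdc, mem[0x13]=0xc1, mem[0x16]=0x69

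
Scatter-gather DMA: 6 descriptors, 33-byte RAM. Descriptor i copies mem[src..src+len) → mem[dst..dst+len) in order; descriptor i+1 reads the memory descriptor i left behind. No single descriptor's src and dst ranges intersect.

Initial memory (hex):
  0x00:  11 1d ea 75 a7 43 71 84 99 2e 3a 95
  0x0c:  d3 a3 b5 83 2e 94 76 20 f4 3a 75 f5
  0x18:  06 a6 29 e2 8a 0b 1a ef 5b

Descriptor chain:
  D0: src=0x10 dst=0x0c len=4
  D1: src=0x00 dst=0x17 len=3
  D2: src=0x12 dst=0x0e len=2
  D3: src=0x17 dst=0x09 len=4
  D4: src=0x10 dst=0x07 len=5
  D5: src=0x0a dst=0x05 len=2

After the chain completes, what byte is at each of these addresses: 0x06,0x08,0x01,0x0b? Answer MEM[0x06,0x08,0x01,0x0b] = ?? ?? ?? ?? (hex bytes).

D0: mem[0x0c..0x0f] <- [2e 94 76 20]
D1: mem[0x17..0x19] <- [11 1d ea]
D2: mem[0x0e..0x0f] <- [76 20]
D3: mem[0x09..0x0c] <- [11 1d ea 29]
D4: mem[0x07..0x0b] <- [2e 94 76 20 f4]
D5: mem[0x05..0x06] <- [20 f4]
query mem[0x06]=0xf4, mem[0x08]=0x94, mem[0x01]=0x1d, mem[0x0b]=0xf4

MEM[0x06,0x08,0x01,0x0b] = f4 94 1d f4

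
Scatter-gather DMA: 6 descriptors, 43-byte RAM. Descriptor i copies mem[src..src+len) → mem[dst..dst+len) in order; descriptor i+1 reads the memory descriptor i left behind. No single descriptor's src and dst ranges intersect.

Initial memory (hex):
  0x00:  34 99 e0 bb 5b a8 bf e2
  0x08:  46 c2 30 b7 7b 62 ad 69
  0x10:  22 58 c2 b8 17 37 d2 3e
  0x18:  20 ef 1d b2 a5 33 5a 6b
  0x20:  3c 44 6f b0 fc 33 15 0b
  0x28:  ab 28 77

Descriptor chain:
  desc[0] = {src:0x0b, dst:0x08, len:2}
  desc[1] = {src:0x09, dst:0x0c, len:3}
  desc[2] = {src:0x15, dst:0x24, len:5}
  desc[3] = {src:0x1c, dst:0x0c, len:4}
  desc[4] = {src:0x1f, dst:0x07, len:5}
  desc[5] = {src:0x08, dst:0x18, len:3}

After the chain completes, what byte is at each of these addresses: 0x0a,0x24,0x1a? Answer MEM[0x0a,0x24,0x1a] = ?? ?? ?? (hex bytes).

  after D0: wrote 2B at 0x08 = b77b
  after D1: wrote 3B at 0x0c = 7b30b7
  after D2: wrote 5B at 0x24 = 37d23e20ef
  after D3: wrote 4B at 0x0c = a5335a6b
  after D4: wrote 5B at 0x07 = 6b3c446fb0
  after D5: wrote 3B at 0x18 = 3c446f
query mem[0x0a]=0x6f, mem[0x24]=0x37, mem[0x1a]=0x6f

MEM[0x0a,0x24,0x1a] = 6f 37 6f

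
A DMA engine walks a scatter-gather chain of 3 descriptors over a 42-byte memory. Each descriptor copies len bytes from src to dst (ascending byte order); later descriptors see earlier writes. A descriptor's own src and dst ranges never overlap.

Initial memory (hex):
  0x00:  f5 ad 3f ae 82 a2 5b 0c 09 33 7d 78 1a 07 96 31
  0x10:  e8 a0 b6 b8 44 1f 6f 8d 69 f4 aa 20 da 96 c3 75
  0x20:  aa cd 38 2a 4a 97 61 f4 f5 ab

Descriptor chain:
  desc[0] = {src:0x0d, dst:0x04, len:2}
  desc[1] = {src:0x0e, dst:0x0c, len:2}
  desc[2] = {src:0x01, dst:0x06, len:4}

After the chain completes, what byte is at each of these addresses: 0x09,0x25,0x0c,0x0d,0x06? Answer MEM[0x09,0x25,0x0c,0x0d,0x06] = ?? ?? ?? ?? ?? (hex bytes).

MEM[0x09,0x25,0x0c,0x0d,0x06] = 07 97 96 31 ad

D0: mem[0x04..0x05] <- [07 96]
D1: mem[0x0c..0x0d] <- [96 31]
D2: mem[0x06..0x09] <- [ad 3f ae 07]
query mem[0x09]=0x07, mem[0x25]=0x97, mem[0x0c]=0x96, mem[0x0d]=0x31, mem[0x06]=0xad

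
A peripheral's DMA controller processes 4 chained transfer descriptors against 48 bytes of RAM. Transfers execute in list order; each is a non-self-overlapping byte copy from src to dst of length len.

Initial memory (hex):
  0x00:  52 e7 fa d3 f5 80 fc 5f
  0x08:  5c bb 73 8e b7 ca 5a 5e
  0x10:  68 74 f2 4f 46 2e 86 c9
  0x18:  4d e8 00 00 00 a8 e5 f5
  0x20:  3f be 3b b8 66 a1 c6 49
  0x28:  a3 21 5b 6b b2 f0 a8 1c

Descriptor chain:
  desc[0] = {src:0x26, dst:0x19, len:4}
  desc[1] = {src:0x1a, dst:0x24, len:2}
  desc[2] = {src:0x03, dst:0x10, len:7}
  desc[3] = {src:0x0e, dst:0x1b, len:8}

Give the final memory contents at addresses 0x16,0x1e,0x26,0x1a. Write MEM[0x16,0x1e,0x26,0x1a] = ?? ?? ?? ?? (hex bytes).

#0 dst[0x19+4] := {0xc6,0x49,0xa3,0x21}
#1 dst[0x24+2] := {0x49,0xa3}
#2 dst[0x10+7] := {0xd3,0xf5,0x80,0xfc,0x5f,0x5c,0xbb}
#3 dst[0x1b+8] := {0x5a,0x5e,0xd3,0xf5,0x80,0xfc,0x5f,0x5c}
query mem[0x16]=0xbb, mem[0x1e]=0xf5, mem[0x26]=0xc6, mem[0x1a]=0x49

MEM[0x16,0x1e,0x26,0x1a] = bb f5 c6 49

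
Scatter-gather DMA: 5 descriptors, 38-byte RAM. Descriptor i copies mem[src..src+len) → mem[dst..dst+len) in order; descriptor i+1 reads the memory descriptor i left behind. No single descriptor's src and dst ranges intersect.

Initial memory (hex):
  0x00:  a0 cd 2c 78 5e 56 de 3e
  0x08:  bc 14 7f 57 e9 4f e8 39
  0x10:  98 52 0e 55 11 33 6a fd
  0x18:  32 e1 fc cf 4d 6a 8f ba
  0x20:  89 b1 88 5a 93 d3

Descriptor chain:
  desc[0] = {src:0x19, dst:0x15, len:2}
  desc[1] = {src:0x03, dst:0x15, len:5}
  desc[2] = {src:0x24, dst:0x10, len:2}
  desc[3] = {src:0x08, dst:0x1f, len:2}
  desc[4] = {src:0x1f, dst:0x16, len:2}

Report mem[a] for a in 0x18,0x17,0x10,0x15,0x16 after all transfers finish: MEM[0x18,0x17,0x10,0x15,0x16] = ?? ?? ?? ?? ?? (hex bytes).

MEM[0x18,0x17,0x10,0x15,0x16] = de 14 93 78 bc

[0] 0x19->0x15 len=2 : e1 fc
[1] 0x03->0x15 len=5 : 78 5e 56 de 3e
[2] 0x24->0x10 len=2 : 93 d3
[3] 0x08->0x1f len=2 : bc 14
[4] 0x1f->0x16 len=2 : bc 14
query mem[0x18]=0xde, mem[0x17]=0x14, mem[0x10]=0x93, mem[0x15]=0x78, mem[0x16]=0xbc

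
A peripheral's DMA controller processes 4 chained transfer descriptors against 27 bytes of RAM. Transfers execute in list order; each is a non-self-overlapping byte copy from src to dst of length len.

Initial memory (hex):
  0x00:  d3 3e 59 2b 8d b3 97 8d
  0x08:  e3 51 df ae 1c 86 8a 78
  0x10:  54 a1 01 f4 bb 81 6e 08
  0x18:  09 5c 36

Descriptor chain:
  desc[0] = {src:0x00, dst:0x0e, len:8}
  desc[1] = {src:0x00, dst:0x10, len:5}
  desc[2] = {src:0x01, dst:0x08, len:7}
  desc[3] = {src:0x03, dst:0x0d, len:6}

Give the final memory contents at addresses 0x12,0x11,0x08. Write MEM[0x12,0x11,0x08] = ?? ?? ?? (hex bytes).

MEM[0x12,0x11,0x08] = 3e 8d 3e

D0: mem[0x0e..0x15] <- [d3 3e 59 2b 8d b3 97 8d]
D1: mem[0x10..0x14] <- [d3 3e 59 2b 8d]
D2: mem[0x08..0x0e] <- [3e 59 2b 8d b3 97 8d]
D3: mem[0x0d..0x12] <- [2b 8d b3 97 8d 3e]
query mem[0x12]=0x3e, mem[0x11]=0x8d, mem[0x08]=0x3e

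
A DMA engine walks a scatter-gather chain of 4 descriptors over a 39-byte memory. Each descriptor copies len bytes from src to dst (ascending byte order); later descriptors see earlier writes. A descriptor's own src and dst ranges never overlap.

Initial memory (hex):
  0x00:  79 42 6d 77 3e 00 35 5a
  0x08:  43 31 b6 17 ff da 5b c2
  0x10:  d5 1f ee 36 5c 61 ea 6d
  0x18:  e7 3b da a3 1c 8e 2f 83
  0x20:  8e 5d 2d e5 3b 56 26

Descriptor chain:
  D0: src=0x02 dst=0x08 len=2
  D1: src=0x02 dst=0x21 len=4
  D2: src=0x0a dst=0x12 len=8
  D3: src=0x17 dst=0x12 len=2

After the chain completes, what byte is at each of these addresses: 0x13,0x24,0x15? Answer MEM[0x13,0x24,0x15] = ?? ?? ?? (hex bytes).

MEM[0x13,0x24,0x15] = d5 00 da

  after D0: wrote 2B at 0x08 = 6d77
  after D1: wrote 4B at 0x21 = 6d773e00
  after D2: wrote 8B at 0x12 = b617ffda5bc2d51f
  after D3: wrote 2B at 0x12 = c2d5
query mem[0x13]=0xd5, mem[0x24]=0x00, mem[0x15]=0xda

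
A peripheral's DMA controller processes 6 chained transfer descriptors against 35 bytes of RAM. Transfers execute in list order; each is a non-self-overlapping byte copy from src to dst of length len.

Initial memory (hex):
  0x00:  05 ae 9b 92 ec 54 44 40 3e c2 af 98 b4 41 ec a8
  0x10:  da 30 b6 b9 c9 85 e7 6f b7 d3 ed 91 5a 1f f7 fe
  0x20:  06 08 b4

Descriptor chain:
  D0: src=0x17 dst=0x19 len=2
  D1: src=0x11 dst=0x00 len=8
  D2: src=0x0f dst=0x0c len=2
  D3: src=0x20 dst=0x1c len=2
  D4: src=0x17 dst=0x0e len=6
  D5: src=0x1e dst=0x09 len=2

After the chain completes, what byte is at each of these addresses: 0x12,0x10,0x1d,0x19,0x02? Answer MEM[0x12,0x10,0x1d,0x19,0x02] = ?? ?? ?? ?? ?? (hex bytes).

MEM[0x12,0x10,0x1d,0x19,0x02] = 91 6f 08 6f b9

[0] 0x17->0x19 len=2 : 6f b7
[1] 0x11->0x00 len=8 : 30 b6 b9 c9 85 e7 6f b7
[2] 0x0f->0x0c len=2 : a8 da
[3] 0x20->0x1c len=2 : 06 08
[4] 0x17->0x0e len=6 : 6f b7 6f b7 91 06
[5] 0x1e->0x09 len=2 : f7 fe
query mem[0x12]=0x91, mem[0x10]=0x6f, mem[0x1d]=0x08, mem[0x19]=0x6f, mem[0x02]=0xb9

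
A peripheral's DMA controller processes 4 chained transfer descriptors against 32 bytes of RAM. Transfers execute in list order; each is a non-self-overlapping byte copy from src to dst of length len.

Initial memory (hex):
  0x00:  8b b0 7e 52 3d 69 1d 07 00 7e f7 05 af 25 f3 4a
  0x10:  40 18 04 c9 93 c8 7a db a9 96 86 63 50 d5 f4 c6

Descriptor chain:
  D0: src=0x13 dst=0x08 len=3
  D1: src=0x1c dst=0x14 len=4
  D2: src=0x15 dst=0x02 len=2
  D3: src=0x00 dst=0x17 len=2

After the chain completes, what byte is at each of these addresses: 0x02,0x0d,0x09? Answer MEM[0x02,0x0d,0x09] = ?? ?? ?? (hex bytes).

[0] 0x13->0x08 len=3 : c9 93 c8
[1] 0x1c->0x14 len=4 : 50 d5 f4 c6
[2] 0x15->0x02 len=2 : d5 f4
[3] 0x00->0x17 len=2 : 8b b0
query mem[0x02]=0xd5, mem[0x0d]=0x25, mem[0x09]=0x93

MEM[0x02,0x0d,0x09] = d5 25 93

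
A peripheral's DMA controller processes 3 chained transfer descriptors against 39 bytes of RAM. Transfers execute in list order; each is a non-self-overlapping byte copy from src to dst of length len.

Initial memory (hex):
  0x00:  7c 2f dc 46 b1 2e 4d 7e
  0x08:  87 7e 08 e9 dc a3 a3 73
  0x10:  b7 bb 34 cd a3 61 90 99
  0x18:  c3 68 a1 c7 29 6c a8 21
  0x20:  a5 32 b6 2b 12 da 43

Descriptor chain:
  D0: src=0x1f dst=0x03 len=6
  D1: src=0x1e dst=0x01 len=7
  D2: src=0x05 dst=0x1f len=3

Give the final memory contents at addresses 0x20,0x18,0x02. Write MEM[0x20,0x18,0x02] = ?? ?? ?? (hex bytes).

MEM[0x20,0x18,0x02] = 2b c3 21

[0] 0x1f->0x03 len=6 : 21 a5 32 b6 2b 12
[1] 0x1e->0x01 len=7 : a8 21 a5 32 b6 2b 12
[2] 0x05->0x1f len=3 : b6 2b 12
query mem[0x20]=0x2b, mem[0x18]=0xc3, mem[0x02]=0x21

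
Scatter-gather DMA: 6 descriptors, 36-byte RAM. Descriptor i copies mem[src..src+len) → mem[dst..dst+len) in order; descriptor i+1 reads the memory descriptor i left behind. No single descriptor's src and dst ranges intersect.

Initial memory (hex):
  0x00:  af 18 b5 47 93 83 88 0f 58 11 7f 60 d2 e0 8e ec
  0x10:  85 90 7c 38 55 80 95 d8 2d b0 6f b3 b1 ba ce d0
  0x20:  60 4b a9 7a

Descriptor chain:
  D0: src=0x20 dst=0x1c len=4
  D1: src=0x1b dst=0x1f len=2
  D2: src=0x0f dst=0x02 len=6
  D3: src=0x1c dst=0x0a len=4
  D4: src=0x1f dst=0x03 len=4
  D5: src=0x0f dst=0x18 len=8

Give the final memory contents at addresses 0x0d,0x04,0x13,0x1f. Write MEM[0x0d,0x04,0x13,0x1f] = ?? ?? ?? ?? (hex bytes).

MEM[0x0d,0x04,0x13,0x1f] = b3 60 38 95

D0: mem[0x1c..0x1f] <- [60 4b a9 7a]
D1: mem[0x1f..0x20] <- [b3 60]
D2: mem[0x02..0x07] <- [ec 85 90 7c 38 55]
D3: mem[0x0a..0x0d] <- [60 4b a9 b3]
D4: mem[0x03..0x06] <- [b3 60 4b a9]
D5: mem[0x18..0x1f] <- [ec 85 90 7c 38 55 80 95]
query mem[0x0d]=0xb3, mem[0x04]=0x60, mem[0x13]=0x38, mem[0x1f]=0x95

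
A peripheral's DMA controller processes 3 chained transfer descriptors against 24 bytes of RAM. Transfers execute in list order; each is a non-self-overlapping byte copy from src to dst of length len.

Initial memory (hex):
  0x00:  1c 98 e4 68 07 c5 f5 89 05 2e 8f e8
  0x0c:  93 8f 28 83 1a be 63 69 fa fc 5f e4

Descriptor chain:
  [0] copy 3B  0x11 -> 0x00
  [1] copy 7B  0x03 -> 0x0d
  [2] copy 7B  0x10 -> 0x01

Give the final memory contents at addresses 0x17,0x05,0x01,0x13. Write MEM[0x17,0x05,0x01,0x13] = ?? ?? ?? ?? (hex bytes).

[0] 0x11->0x00 len=3 : be 63 69
[1] 0x03->0x0d len=7 : 68 07 c5 f5 89 05 2e
[2] 0x10->0x01 len=7 : f5 89 05 2e fa fc 5f
query mem[0x17]=0xe4, mem[0x05]=0xfa, mem[0x01]=0xf5, mem[0x13]=0x2e

MEM[0x17,0x05,0x01,0x13] = e4 fa f5 2e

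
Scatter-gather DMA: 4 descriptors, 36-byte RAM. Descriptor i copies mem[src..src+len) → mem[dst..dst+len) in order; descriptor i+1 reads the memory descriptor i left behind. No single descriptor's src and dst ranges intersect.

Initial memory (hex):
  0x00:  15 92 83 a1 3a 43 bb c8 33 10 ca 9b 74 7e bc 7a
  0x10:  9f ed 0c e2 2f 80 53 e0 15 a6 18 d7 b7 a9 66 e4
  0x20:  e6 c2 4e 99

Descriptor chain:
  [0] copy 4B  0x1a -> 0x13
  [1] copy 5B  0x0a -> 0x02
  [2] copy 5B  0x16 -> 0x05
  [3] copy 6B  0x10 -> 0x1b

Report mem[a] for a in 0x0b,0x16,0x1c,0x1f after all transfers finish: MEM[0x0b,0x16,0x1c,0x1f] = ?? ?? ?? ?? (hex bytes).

MEM[0x0b,0x16,0x1c,0x1f] = 9b a9 ed d7

[0] 0x1a->0x13 len=4 : 18 d7 b7 a9
[1] 0x0a->0x02 len=5 : ca 9b 74 7e bc
[2] 0x16->0x05 len=5 : a9 e0 15 a6 18
[3] 0x10->0x1b len=6 : 9f ed 0c 18 d7 b7
query mem[0x0b]=0x9b, mem[0x16]=0xa9, mem[0x1c]=0xed, mem[0x1f]=0xd7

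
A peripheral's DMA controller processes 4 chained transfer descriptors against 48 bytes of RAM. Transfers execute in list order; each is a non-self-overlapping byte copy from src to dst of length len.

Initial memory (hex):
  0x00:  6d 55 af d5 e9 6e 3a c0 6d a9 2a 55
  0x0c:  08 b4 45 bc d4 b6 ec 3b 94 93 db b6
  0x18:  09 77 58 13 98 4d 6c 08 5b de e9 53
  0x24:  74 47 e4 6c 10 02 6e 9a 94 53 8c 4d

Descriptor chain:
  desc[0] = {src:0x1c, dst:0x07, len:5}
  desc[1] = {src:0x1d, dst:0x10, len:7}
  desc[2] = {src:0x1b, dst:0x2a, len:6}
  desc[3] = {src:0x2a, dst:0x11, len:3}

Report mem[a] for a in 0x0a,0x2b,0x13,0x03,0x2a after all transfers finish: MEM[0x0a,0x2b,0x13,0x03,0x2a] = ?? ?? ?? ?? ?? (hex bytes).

[0] 0x1c->0x07 len=5 : 98 4d 6c 08 5b
[1] 0x1d->0x10 len=7 : 4d 6c 08 5b de e9 53
[2] 0x1b->0x2a len=6 : 13 98 4d 6c 08 5b
[3] 0x2a->0x11 len=3 : 13 98 4d
query mem[0x0a]=0x08, mem[0x2b]=0x98, mem[0x13]=0x4d, mem[0x03]=0xd5, mem[0x2a]=0x13

MEM[0x0a,0x2b,0x13,0x03,0x2a] = 08 98 4d d5 13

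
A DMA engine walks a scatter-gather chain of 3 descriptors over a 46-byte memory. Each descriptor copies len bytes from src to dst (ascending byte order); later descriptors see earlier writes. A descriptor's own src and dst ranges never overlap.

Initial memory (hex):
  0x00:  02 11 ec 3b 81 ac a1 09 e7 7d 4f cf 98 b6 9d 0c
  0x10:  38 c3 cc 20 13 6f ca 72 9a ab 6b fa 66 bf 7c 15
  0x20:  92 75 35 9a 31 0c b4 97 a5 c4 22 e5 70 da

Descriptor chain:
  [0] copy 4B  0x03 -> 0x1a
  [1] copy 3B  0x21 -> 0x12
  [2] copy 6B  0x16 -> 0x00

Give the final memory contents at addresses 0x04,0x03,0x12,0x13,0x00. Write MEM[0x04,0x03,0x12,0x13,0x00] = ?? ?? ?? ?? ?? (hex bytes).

[0] 0x03->0x1a len=4 : 3b 81 ac a1
[1] 0x21->0x12 len=3 : 75 35 9a
[2] 0x16->0x00 len=6 : ca 72 9a ab 3b 81
query mem[0x04]=0x3b, mem[0x03]=0xab, mem[0x12]=0x75, mem[0x13]=0x35, mem[0x00]=0xca

MEM[0x04,0x03,0x12,0x13,0x00] = 3b ab 75 35 ca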